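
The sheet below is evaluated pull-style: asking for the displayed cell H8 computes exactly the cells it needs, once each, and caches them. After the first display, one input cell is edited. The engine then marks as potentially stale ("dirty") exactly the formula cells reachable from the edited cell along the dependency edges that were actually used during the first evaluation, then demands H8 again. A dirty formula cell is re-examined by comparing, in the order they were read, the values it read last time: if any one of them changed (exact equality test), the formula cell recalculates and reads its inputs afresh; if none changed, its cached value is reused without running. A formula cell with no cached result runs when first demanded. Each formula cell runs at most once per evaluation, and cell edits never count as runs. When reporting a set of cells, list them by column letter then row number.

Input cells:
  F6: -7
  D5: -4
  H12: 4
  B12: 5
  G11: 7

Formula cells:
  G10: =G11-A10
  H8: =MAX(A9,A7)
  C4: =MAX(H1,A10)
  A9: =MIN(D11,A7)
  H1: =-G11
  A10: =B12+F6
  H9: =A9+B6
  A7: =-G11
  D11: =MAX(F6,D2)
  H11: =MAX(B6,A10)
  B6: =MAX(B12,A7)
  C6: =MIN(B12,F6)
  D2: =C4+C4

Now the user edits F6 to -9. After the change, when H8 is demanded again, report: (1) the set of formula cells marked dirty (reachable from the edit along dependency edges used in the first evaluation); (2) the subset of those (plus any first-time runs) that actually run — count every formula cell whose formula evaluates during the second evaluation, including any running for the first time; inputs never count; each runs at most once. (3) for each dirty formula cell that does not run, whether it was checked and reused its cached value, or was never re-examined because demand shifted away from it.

First demand of the output computes:
  A7 = -(7) = -7
  A10 = 5 + -7 = -2
  H1 = -(7) = -7
  C4 = MAX(-7, -2) = -2
  D2 = -2 + -2 = -4
  D11 = MAX(-7, -4) = -4
  A9 = MIN(-4, -7) = -7
  H8 = MAX(-7, -7) = -7

After the edit, cleaning proceeds:
  A10: a read changed (F6 -7->-9) — executes, giving -4.
  C4: a read changed (A10 -2->-4) — executes, giving -4.
  D2: a read changed (C4 -2->-4; C4 -2->-4) — executes, giving -8.
  D11: a read changed (F6 -7->-9; D2 -4->-8) — executes, giving -8.
  A9: a read changed (D11 -4->-8) — executes, giving -8.
  H8: a read changed (A9 -7->-8) — executes, giving -7 — identical to its old value.

The edit dirties: A9, A10, C4, D2, D11, H8.
6 formula cells run: A9, A10, C4, D2, D11, H8.
No dirty formula cell escaped a run.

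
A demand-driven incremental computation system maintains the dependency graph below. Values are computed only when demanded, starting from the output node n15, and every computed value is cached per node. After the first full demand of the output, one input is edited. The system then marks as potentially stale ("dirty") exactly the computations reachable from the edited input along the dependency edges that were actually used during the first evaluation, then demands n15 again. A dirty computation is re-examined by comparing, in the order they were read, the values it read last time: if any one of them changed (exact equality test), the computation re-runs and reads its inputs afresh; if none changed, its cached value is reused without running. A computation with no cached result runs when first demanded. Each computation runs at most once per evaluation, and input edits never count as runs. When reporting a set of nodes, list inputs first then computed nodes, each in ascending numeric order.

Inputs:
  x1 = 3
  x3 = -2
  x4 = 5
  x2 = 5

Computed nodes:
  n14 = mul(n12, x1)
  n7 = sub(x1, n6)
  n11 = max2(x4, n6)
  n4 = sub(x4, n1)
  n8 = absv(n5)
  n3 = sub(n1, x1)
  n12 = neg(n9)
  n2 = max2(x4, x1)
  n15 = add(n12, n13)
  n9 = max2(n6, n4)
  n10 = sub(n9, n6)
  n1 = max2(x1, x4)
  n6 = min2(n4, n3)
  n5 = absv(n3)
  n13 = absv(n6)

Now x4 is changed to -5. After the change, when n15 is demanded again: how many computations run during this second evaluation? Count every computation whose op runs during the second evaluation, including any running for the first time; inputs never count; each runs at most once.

Computations that run: n1, n3, n4, n6, n9, n12, n13, n15 — 8 in total.

First evaluation (everything demanded from the output):
  n1 = max2(3, 5) = 5
  n3 = sub(5, 3) = 2
  n4 = sub(5, 5) = 0
  n6 = min2(0, 2) = 0
  n9 = max2(0, 0) = 0
  n12 = neg(0) = 0
  n13 = absv(0) = 0
  n15 = add(0, 0) = 0

Propagation after the edit:
  n1: runs — x4 5->-5; result 3.
  n3: runs — n1 5->3; result 0.
  n4: runs — x4 5->-5; n1 5->3; result -8.
  n6: runs — n4 0->-8; n3 2->0; result -8.
  n9: runs — n6 0->-8; n4 0->-8; result -8.
  n12: runs — n9 0->-8; result 8.
  n13: runs — n6 0->-8; result 8.
  n15: runs — n12 0->8; n13 0->8; result 16.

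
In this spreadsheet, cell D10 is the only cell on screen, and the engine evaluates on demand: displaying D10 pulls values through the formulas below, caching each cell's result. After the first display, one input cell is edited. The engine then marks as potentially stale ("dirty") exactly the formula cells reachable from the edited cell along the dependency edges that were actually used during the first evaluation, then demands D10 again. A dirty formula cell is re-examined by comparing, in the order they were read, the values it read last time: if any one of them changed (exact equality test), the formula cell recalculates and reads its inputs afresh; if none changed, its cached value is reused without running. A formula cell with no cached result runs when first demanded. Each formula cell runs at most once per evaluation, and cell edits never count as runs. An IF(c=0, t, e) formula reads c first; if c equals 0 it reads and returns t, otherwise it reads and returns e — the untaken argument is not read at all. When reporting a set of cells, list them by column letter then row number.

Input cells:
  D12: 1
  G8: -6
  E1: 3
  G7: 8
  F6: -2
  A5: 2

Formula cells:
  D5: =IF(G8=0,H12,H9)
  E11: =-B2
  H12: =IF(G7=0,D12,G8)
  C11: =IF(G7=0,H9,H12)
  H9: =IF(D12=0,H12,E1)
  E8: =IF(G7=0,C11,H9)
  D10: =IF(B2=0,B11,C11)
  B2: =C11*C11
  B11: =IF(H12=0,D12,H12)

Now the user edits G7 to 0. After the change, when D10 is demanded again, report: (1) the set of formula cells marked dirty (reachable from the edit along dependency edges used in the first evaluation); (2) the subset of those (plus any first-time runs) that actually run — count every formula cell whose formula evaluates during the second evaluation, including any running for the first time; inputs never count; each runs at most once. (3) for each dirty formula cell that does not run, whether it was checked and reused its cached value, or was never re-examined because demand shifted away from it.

Dirty set: B2, C11, D10, H12.
Run set: B2, C11, D10, H9 (4 run).
Left stale — demand moved off them: H12.
The important point: the flipped condition redirects demand; H12 is left stale, never re-checked.

Initial pass — values computed on the first demand:
  H12 = IF(G7=0: G7=8 -> else branch G8) = -6
  C11 = IF(G7=0: G7=8 -> else branch H12) = -6
  B2 = -6 * -6 = 36
  D10 = IF(B2=0: B2=36 -> else branch C11) = -6

Second demand — change propagation:
  H12: dirty yet unreached — the second evaluation never asks for it.
  H9: newly demanded (no cache) — executes and yields 3.
  C11: re-runs because G7 8->0; new result 3.
  B2: re-runs because C11 -6->3; C11 -6->3; new result 9.
  D10: re-runs because B2 36->9; C11 -6->3; new result 3.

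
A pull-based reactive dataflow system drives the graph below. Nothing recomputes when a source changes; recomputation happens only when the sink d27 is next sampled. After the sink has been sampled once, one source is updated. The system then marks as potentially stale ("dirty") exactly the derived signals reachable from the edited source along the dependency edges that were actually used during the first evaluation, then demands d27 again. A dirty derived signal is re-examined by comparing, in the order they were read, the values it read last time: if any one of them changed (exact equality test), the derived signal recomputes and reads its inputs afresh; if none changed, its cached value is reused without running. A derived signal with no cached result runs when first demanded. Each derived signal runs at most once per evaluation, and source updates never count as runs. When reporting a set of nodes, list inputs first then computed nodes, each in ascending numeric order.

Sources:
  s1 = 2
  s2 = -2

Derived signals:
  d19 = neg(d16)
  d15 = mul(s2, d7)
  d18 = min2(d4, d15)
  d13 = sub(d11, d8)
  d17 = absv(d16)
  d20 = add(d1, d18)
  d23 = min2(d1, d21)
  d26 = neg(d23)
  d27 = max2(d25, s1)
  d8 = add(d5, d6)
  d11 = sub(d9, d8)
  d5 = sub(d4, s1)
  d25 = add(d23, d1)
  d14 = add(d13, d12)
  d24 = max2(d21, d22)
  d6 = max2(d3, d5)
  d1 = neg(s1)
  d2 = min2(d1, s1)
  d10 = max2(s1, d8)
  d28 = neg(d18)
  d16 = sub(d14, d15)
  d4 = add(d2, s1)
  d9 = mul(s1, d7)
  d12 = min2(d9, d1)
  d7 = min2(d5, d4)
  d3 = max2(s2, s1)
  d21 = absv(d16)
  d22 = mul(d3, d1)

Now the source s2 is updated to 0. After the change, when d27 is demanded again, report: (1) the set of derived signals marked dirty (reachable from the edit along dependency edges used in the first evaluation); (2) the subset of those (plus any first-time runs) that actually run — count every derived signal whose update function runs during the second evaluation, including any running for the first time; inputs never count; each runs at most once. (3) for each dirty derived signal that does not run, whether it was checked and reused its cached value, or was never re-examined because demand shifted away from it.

Marked dirty: d3, d6, d8, d11, d13, d14, d15, d16, d21, d23, d25, d27.
Derived signals that run: d3, d15, d16, d21, d23 — 5 in total.
Checked but reused from cache: d6, d8, d11, d13, d14, d25, d27.
Key observation: the cutoff stops propagation at d6 — its inputs' values are unchanged, so it reuses its cache.

First evaluation (everything demanded from the output):
  d1 = neg(2) = -2
  d2 = min2(-2, 2) = -2
  d3 = max2(-2, 2) = 2
  d4 = add(-2, 2) = 0
  d5 = sub(0, 2) = -2
  d6 = max2(2, -2) = 2
  d7 = min2(-2, 0) = -2
  d8 = add(-2, 2) = 0
  d9 = mul(2, -2) = -4
  d11 = sub(-4, 0) = -4
  d12 = min2(-4, -2) = -4
  d13 = sub(-4, 0) = -4
  d14 = add(-4, -4) = -8
  d15 = mul(-2, -2) = 4
  d16 = sub(-8, 4) = -12
  d21 = absv(-12) = 12
  d23 = min2(-2, 12) = -2
  d25 = add(-2, -2) = -4
  d27 = max2(-4, 2) = 2

Propagation after the edit:
  d3: runs — s2 -2->0; result 2 (same value as before).
  d6: checked — values it read are unchanged (d3 unchanged, d5 unchanged); reused cached 2 without running.
  d8: checked — values it read are unchanged (d5 unchanged, d6 unchanged); reused cached 0 without running.
  d11: checked — values it read are unchanged (d9 unchanged, d8 unchanged); reused cached -4 without running.
  d13: checked — values it read are unchanged (d11 unchanged, d8 unchanged); reused cached -4 without running.
  d14: checked — values it read are unchanged (d13 unchanged, d12 unchanged); reused cached -8 without running.
  d15: runs — s2 -2->0; result 0.
  d16: runs — d15 4->0; result -8.
  d21: runs — d16 -12->-8; result 8.
  d23: runs — d21 12->8; result -2 (same value as before).
  d25: checked — values it read are unchanged (d23 unchanged, d1 unchanged); reused cached -4 without running.
  d27: checked — values it read are unchanged (d25 unchanged, s1 unchanged); reused cached 2 without running.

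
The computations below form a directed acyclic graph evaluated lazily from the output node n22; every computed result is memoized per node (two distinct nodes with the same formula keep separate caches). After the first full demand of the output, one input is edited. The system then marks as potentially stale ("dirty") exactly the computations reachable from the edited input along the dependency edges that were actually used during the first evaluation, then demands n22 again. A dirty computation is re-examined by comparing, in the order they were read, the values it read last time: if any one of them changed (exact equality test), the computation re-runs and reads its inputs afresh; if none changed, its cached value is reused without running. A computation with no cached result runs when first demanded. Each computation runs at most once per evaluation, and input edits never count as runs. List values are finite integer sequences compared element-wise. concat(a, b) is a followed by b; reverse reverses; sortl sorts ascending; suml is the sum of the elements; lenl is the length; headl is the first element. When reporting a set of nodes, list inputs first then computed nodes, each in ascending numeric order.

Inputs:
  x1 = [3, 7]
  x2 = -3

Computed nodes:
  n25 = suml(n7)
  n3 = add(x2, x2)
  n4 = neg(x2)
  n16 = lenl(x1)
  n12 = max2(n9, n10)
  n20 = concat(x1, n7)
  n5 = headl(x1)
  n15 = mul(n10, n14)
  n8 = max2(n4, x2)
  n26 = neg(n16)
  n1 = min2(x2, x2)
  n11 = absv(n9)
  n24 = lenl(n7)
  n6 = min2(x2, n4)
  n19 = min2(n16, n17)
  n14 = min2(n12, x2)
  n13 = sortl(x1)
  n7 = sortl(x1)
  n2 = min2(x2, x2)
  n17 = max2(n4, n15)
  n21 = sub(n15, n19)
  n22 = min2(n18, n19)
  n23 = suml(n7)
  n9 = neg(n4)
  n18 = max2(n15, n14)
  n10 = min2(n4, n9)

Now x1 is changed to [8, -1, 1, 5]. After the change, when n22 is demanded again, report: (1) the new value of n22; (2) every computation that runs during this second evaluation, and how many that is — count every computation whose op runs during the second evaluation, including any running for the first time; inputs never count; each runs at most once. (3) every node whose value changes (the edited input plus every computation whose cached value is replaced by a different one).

First demand of the output computes:
  n4 = neg(-3) = 3
  n9 = neg(3) = -3
  n10 = min2(3, -3) = -3
  n12 = max2(-3, -3) = -3
  n14 = min2(-3, -3) = -3
  n15 = mul(-3, -3) = 9
  n16 = lenl([3, 7]) = 2
  n17 = max2(3, 9) = 9
  n18 = max2(9, -3) = 9
  n19 = min2(2, 9) = 2
  n22 = min2(9, 2) = 2

After the edit, cleaning proceeds:
  n16: a read changed (x1 [3, 7]->[8, -1, 1, 5]) — executes, giving 4.
  n19: a read changed (n16 2->4) — executes, giving 4.
  n22: a read changed (n19 2->4) — executes, giving 4.

Demanding n22 again yields 4.
3 computations run: n16, n19, n22.
The nodes whose values change: x1, n16, n19, n22.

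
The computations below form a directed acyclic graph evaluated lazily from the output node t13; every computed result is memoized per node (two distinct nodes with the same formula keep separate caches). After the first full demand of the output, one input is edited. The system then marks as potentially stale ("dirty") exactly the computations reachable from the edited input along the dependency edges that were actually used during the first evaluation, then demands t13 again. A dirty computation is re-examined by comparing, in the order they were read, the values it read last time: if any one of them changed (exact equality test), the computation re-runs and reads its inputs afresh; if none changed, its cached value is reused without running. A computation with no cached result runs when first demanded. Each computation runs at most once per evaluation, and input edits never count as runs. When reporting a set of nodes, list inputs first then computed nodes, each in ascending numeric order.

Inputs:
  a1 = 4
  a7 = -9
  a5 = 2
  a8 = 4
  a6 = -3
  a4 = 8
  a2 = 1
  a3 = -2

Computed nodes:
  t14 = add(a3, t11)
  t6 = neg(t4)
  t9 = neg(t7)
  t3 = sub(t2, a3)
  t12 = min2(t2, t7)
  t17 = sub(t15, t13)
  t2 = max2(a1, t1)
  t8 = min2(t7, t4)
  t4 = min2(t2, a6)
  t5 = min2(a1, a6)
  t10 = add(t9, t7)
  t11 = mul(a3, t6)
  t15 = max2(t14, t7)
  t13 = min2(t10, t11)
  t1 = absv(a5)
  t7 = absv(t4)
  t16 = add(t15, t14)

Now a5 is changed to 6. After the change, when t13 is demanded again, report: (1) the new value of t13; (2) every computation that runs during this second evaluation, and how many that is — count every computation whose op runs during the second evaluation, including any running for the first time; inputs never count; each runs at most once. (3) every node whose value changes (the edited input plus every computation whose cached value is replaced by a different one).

Demanding t13 again yields -6.
3 computations run: t1, t2, t4.
The nodes whose values change: a5, t1, t2.
Note the absorption at t4: it re-runs yet its value is the same, leaving the output's value untouched.

First demand of the output computes:
  t1 = absv(2) = 2
  t2 = max2(4, 2) = 4
  t4 = min2(4, -3) = -3
  t6 = neg(-3) = 3
  t7 = absv(-3) = 3
  t9 = neg(3) = -3
  t10 = add(-3, 3) = 0
  t11 = mul(-2, 3) = -6
  t13 = min2(0, -6) = -6

After the edit, cleaning proceeds:
  t1: a read changed (a5 2->6) — executes, giving 6.
  t2: a read changed (t1 2->6) — executes, giving 6.
  t4: a read changed (t2 4->6) — executes, giving -3 — identical to its old value.
  t6: dirty, but its reads are unchanged (t4 unchanged); cached 3 stands.
  t7: dirty, but its reads are unchanged (t4 unchanged); cached 3 stands.
  t9: dirty, but its reads are unchanged (t7 unchanged); cached -3 stands.
  t10: dirty, but its reads are unchanged (t9 unchanged, t7 unchanged); cached 0 stands.
  t11: dirty, but its reads are unchanged (a3 unchanged, t6 unchanged); cached -6 stands.
  t13: dirty, but its reads are unchanged (t10 unchanged, t11 unchanged); cached -6 stands.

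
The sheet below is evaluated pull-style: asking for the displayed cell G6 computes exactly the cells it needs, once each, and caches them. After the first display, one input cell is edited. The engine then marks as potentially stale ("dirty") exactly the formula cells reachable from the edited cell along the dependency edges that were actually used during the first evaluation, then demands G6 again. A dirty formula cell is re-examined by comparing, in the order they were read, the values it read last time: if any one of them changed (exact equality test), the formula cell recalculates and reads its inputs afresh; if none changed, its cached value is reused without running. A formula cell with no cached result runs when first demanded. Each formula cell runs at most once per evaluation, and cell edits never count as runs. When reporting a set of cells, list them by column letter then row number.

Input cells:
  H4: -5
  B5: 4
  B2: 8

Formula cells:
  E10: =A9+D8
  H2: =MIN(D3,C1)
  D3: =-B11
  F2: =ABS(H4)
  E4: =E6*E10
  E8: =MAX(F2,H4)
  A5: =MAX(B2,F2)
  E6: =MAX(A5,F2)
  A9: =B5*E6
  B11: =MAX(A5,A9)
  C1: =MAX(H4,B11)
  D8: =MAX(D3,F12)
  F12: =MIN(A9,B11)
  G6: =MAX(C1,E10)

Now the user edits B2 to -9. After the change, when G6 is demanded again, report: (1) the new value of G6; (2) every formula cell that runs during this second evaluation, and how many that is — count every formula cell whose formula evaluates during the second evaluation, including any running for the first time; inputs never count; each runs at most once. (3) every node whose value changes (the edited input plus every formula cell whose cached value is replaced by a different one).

First demand of the output computes:
  F2 = ABS(-5) = 5
  A5 = MAX(8, 5) = 8
  E6 = MAX(8, 5) = 8
  A9 = 4 * 8 = 32
  B11 = MAX(8, 32) = 32
  C1 = MAX(-5, 32) = 32
  D3 = -(32) = -32
  F12 = MIN(32, 32) = 32
  D8 = MAX(-32, 32) = 32
  E10 = 32 + 32 = 64
  G6 = MAX(32, 64) = 64

After the edit, cleaning proceeds:
  A5: a read changed (B2 8->-9) — executes, giving 5.
  E6: a read changed (A5 8->5) — executes, giving 5.
  A9: a read changed (E6 8->5) — executes, giving 20.
  B11: a read changed (A5 8->5; A9 32->20) — executes, giving 20.
  C1: a read changed (B11 32->20) — executes, giving 20.
  D3: a read changed (B11 32->20) — executes, giving -20.
  F12: a read changed (A9 32->20; B11 32->20) — executes, giving 20.
  D8: a read changed (D3 -32->-20; F12 32->20) — executes, giving 20.
  E10: a read changed (A9 32->20; D8 32->20) — executes, giving 40.
  G6: a read changed (C1 32->20; E10 64->40) — executes, giving 40.

Demanding G6 again yields 40.
10 formula cells run: A5, A9, B11, C1, D3, D8, E6, E10, F12, G6.
The nodes whose values change: A5, A9, B2, B11, C1, D3, D8, E6, E10, F12, G6.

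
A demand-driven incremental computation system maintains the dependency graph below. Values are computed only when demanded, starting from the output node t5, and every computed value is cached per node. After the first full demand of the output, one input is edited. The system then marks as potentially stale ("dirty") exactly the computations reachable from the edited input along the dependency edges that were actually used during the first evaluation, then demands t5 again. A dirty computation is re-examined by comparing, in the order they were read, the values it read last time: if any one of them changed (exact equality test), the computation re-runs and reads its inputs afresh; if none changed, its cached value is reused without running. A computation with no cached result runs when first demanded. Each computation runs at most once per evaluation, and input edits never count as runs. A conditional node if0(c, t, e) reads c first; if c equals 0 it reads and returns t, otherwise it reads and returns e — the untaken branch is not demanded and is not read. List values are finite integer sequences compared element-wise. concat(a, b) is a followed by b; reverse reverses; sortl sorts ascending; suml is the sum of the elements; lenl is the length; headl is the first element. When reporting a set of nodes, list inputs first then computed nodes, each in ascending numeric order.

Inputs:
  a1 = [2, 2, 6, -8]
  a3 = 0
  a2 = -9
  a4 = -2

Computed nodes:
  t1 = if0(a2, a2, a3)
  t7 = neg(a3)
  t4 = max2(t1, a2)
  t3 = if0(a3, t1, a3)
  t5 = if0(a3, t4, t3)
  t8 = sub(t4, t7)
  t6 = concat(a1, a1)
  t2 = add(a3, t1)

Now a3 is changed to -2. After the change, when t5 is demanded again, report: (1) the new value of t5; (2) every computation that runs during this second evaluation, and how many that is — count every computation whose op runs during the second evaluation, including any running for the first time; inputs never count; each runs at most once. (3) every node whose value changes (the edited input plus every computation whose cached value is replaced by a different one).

First evaluation (everything demanded from the output):
  t1 = if0(a2=-9 -> else branch a3) = 0
  t4 = max2(0, -9) = 0
  t5 = if0(a3=0 -> then branch t4) = 0

Propagation after the edit:
  t1: marked dirty but never re-examined — demand shifted away from it.
  t3: demanded for the first time — runs, produces -2.
  t4: marked dirty but never re-examined — demand shifted away from it.
  t5: runs — a3 0->-2; result -2.

Key observation: a condition flipped, so demand moved to the other branch — t1, t4 are never re-examined.

New value of t5: -2.
Computations that run: t3, t5 — 2 in total.
Values that change: a3, t5.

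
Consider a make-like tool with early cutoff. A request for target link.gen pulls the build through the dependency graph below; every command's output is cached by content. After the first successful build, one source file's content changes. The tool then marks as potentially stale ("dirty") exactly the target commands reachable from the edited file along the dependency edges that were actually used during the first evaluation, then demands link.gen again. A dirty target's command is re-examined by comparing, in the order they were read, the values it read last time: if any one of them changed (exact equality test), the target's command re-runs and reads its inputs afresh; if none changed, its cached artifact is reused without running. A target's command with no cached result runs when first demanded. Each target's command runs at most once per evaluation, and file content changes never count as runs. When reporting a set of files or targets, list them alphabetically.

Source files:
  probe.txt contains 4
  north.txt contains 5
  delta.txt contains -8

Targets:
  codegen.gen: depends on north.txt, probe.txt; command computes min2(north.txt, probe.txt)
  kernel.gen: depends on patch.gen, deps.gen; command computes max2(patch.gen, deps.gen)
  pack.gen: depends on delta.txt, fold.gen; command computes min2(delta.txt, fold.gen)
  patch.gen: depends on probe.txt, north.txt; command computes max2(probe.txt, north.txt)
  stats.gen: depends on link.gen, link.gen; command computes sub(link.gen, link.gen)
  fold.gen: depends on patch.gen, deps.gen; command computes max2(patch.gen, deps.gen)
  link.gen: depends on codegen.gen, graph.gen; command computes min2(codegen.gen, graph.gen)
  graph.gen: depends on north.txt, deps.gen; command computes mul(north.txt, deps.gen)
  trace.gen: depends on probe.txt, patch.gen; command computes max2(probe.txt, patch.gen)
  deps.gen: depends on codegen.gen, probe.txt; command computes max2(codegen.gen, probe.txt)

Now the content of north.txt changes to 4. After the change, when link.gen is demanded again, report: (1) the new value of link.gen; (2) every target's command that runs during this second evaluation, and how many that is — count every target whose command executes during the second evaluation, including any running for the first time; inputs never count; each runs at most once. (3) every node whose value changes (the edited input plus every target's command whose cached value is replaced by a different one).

First demand of the output computes:
  codegen.gen = min2(5, 4) = 4
  deps.gen = max2(4, 4) = 4
  graph.gen = mul(5, 4) = 20
  link.gen = min2(4, 20) = 4

After the edit, cleaning proceeds:
  codegen.gen: a read changed (north.txt 5->4) — executes, giving 4 — identical to its old value.
  deps.gen: dirty, but its reads are unchanged (codegen.gen unchanged, probe.txt unchanged); cached 4 stands.
  graph.gen: a read changed (north.txt 5->4) — executes, giving 16.
  link.gen: a read changed (graph.gen 20->16) — executes, giving 4 — identical to its old value.

Note where the cutoff bites: deps.gen is checked, finds nothing changed, and keeps its cache.

Demanding link.gen again yields 4.
3 target commands run: codegen.gen, graph.gen, link.gen.
The nodes whose values change: graph.gen, north.txt.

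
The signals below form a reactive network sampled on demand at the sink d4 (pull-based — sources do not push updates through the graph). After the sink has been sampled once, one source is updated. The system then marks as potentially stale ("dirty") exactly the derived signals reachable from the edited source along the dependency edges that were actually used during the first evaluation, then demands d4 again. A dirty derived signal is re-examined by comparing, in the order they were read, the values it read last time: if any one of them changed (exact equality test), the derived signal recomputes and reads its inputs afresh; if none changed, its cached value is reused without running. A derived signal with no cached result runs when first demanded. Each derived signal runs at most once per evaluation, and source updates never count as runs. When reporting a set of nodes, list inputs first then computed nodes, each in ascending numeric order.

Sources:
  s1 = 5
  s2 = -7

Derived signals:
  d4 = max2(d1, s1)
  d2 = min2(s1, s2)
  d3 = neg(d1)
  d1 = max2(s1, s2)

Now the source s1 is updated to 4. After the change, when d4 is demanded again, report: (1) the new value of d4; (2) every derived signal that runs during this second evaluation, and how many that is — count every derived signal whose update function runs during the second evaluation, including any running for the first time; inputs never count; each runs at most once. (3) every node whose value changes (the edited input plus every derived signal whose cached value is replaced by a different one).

d4 now evaluates to 4.
Run set: d1, d4 (2 run).
Changed values: s1, d1, d4.

Initial pass — values computed on the first demand:
  d1 = max2(5, -7) = 5
  d4 = max2(5, 5) = 5

Second demand — change propagation:
  d1: re-runs because s1 5->4; new result 4.
  d4: re-runs because d1 5->4; s1 5->4; new result 4.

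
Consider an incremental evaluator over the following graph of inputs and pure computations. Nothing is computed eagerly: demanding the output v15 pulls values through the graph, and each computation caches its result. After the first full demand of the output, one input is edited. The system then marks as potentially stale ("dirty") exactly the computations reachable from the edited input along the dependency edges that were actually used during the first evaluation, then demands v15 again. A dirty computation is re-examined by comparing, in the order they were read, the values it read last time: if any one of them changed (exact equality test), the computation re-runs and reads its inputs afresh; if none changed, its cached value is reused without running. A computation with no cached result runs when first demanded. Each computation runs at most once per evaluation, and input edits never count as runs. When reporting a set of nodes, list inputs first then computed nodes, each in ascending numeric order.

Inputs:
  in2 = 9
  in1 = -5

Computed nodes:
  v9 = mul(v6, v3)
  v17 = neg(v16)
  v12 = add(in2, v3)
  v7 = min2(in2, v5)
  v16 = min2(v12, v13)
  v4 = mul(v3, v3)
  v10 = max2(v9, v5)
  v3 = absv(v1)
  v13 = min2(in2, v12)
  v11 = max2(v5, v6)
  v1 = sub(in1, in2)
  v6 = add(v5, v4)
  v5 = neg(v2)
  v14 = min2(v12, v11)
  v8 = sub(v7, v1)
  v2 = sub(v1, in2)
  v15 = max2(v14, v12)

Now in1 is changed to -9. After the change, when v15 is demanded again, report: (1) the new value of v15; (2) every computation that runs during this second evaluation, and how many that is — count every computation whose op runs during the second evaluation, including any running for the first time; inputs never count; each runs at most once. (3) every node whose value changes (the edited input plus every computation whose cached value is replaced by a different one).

v15 now evaluates to 27.
Run set: v1, v2, v3, v4, v5, v6, v11, v12, v14, v15 (10 run).
Changed values: in1, v1, v2, v3, v4, v5, v6, v11, v12, v14, v15.

Initial pass — values computed on the first demand:
  v1 = sub(-5, 9) = -14
  v2 = sub(-14, 9) = -23
  v3 = absv(-14) = 14
  v4 = mul(14, 14) = 196
  v5 = neg(-23) = 23
  v6 = add(23, 196) = 219
  v11 = max2(23, 219) = 219
  v12 = add(9, 14) = 23
  v14 = min2(23, 219) = 23
  v15 = max2(23, 23) = 23

Second demand — change propagation:
  v1: re-runs because in1 -5->-9; new result -18.
  v2: re-runs because v1 -14->-18; new result -27.
  v3: re-runs because v1 -14->-18; new result 18.
  v4: re-runs because v3 14->18; v3 14->18; new result 324.
  v5: re-runs because v2 -23->-27; new result 27.
  v6: re-runs because v5 23->27; v4 196->324; new result 351.
  v11: re-runs because v5 23->27; v6 219->351; new result 351.
  v12: re-runs because v3 14->18; new result 27.
  v14: re-runs because v12 23->27; v11 219->351; new result 27.
  v15: re-runs because v14 23->27; v12 23->27; new result 27.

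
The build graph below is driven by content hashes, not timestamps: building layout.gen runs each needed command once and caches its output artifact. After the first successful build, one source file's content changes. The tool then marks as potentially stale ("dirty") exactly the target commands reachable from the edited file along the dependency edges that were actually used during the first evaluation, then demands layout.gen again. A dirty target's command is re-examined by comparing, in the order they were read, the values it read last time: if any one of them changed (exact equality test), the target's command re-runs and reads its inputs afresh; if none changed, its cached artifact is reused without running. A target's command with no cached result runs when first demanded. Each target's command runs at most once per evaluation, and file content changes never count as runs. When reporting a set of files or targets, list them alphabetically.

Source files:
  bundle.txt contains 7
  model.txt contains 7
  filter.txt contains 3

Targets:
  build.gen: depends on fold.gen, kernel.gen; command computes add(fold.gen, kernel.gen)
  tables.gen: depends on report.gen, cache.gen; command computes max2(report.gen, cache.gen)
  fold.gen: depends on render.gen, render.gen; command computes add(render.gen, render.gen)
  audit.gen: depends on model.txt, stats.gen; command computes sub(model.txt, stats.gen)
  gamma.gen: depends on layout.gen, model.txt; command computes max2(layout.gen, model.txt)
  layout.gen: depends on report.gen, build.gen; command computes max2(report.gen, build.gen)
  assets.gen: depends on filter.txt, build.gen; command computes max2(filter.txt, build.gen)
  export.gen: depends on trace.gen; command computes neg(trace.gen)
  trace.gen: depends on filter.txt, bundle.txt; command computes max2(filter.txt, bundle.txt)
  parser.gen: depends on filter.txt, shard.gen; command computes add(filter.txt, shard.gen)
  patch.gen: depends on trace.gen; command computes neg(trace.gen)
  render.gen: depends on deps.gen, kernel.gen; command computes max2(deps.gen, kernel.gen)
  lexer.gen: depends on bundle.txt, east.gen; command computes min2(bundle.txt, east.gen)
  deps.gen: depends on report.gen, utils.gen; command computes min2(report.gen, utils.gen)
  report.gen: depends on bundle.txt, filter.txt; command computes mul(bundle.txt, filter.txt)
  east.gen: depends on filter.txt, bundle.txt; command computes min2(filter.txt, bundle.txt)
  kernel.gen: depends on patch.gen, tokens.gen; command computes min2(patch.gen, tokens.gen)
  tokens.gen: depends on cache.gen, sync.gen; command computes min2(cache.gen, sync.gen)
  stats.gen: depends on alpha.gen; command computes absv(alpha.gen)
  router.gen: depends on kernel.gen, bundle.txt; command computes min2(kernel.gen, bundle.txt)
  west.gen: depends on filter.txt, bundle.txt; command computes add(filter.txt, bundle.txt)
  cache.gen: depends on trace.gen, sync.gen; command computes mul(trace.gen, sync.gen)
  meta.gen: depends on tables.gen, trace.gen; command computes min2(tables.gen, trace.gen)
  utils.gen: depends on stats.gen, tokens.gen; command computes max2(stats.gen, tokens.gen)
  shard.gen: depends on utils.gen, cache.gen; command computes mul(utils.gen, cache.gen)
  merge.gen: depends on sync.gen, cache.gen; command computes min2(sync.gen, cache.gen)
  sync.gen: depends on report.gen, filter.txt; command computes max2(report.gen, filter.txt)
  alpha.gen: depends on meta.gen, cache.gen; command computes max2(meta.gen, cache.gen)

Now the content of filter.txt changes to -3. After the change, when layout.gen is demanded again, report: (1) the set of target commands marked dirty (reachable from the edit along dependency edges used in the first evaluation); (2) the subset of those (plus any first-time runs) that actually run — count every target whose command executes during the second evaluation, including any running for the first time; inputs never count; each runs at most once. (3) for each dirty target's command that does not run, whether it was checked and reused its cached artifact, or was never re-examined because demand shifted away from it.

Initial pass — values computed on the first demand:
  report.gen = mul(7, 3) = 21
  sync.gen = max2(21, 3) = 21
  trace.gen = max2(3, 7) = 7
  cache.gen = mul(7, 21) = 147
  patch.gen = neg(7) = -7
  tables.gen = max2(21, 147) = 147
  meta.gen = min2(147, 7) = 7
  alpha.gen = max2(7, 147) = 147
  stats.gen = absv(147) = 147
  tokens.gen = min2(147, 21) = 21
  kernel.gen = min2(-7, 21) = -7
  utils.gen = max2(147, 21) = 147
  deps.gen = min2(21, 147) = 21
  render.gen = max2(21, -7) = 21
  fold.gen = add(21, 21) = 42
  build.gen = add(42, -7) = 35
  layout.gen = max2(21, 35) = 35

Second demand — change propagation:
  report.gen: re-runs because filter.txt 3->-3; new result -21.
  sync.gen: re-runs because report.gen 21->-21; filter.txt 3->-3; new result -3.
  trace.gen: re-runs because filter.txt 3->-3; new result 7 (unchanged).
  cache.gen: re-runs because sync.gen 21->-3; new result -21.
  patch.gen: re-examined; everything it read last time is the same (trace.gen unchanged) — cache -7 kept, no run.
  tables.gen: re-runs because report.gen 21->-21; cache.gen 147->-21; new result -21.
  meta.gen: re-runs because tables.gen 147->-21; new result -21.
  alpha.gen: re-runs because meta.gen 7->-21; cache.gen 147->-21; new result -21.
  stats.gen: re-runs because alpha.gen 147->-21; new result 21.
  tokens.gen: re-runs because cache.gen 147->-21; sync.gen 21->-3; new result -21.
  kernel.gen: re-runs because tokens.gen 21->-21; new result -21.
  utils.gen: re-runs because stats.gen 147->21; tokens.gen 21->-21; new result 21.
  deps.gen: re-runs because report.gen 21->-21; utils.gen 147->21; new result -21.
  render.gen: re-runs because deps.gen 21->-21; kernel.gen -7->-21; new result -21.
  fold.gen: re-runs because render.gen 21->-21; render.gen 21->-21; new result -42.
  build.gen: re-runs because fold.gen 42->-42; kernel.gen -7->-21; new result -63.
  layout.gen: re-runs because report.gen 21->-21; build.gen 35->-63; new result -21.

The important point: at patch.gen every value read last time is unchanged, so the dirty flag clears without a run.

Dirty set: alpha.gen, build.gen, cache.gen, deps.gen, fold.gen, kernel.gen, layout.gen, meta.gen, patch.gen, render.gen, report.gen, stats.gen, sync.gen, tables.gen, tokens.gen, trace.gen, utils.gen.
Run set: alpha.gen, build.gen, cache.gen, deps.gen, fold.gen, kernel.gen, layout.gen, meta.gen, render.gen, report.gen, stats.gen, sync.gen, tables.gen, tokens.gen, trace.gen, utils.gen (16 run).
Re-examined without running (cache reused): patch.gen.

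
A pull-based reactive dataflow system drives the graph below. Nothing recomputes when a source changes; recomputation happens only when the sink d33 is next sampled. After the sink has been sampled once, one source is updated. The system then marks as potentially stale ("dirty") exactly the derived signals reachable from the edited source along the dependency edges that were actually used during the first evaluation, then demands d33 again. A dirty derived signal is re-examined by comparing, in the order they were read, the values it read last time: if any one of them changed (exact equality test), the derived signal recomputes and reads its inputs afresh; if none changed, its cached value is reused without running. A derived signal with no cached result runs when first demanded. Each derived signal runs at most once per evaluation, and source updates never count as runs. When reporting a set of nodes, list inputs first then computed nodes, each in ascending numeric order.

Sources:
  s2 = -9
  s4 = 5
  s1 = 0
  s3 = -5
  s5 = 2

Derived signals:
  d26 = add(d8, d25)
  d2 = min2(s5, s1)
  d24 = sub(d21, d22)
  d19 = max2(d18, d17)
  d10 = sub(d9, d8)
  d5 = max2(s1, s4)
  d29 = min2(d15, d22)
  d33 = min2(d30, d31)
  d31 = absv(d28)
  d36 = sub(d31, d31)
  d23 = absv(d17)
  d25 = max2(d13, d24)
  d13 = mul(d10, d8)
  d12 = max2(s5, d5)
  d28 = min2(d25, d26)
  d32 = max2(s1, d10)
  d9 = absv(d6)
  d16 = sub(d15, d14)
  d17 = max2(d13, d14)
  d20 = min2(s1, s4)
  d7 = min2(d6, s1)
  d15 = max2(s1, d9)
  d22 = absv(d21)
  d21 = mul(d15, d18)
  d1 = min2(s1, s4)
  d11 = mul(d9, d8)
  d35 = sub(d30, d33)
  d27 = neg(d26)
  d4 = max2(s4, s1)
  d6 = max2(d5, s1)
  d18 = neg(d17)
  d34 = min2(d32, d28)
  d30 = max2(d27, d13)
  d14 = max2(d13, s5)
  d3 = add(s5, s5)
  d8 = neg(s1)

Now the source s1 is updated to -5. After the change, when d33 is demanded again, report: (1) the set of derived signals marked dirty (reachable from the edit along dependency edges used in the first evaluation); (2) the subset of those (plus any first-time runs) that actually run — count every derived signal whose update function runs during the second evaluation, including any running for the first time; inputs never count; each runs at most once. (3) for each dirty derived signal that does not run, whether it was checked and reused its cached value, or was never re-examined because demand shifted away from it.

Marked dirty: d5, d6, d8, d9, d10, d13, d14, d15, d17, d18, d21, d22, d24, d25, d26, d27, d28, d30, d31, d33.
Derived signals that run: d5, d6, d8, d10, d13, d15, d26, d27, d28, d30 — 10 in total.
Checked but reused from cache: d9, d14, d17, d18, d21, d22, d24, d25, d31, d33.
Key observation: the cutoff stops propagation at d9 — its inputs' values are unchanged, so it reuses its cache.

First evaluation (everything demanded from the output):
  d5 = max2(0, 5) = 5
  d6 = max2(5, 0) = 5
  d8 = neg(0) = 0
  d9 = absv(5) = 5
  d10 = sub(5, 0) = 5
  d13 = mul(5, 0) = 0
  d14 = max2(0, 2) = 2
  d15 = max2(0, 5) = 5
  d17 = max2(0, 2) = 2
  d18 = neg(2) = -2
  d21 = mul(5, -2) = -10
  d22 = absv(-10) = 10
  d24 = sub(-10, 10) = -20
  d25 = max2(0, -20) = 0
  d26 = add(0, 0) = 0
  d27 = neg(0) = 0
  d28 = min2(0, 0) = 0
  d30 = max2(0, 0) = 0
  d31 = absv(0) = 0
  d33 = min2(0, 0) = 0

Propagation after the edit:
  d5: runs — s1 0->-5; result 5 (same value as before).
  d6: runs — s1 0->-5; result 5 (same value as before).
  d8: runs — s1 0->-5; result 5.
  d9: checked — values it read are unchanged (d6 unchanged); reused cached 5 without running.
  d10: runs — d8 0->5; result 0.
  d13: runs — d10 5->0; d8 0->5; result 0 (same value as before).
  d14: checked — values it read are unchanged (d13 unchanged, s5 unchanged); reused cached 2 without running.
  d15: runs — s1 0->-5; result 5 (same value as before).
  d17: checked — values it read are unchanged (d13 unchanged, d14 unchanged); reused cached 2 without running.
  d18: checked — values it read are unchanged (d17 unchanged); reused cached -2 without running.
  d21: checked — values it read are unchanged (d15 unchanged, d18 unchanged); reused cached -10 without running.
  d22: checked — values it read are unchanged (d21 unchanged); reused cached 10 without running.
  d24: checked — values it read are unchanged (d21 unchanged, d22 unchanged); reused cached -20 without running.
  d25: checked — values it read are unchanged (d13 unchanged, d24 unchanged); reused cached 0 without running.
  d26: runs — d8 0->5; result 5.
  d27: runs — d26 0->5; result -5.
  d28: runs — d26 0->5; result 0 (same value as before).
  d30: runs — d27 0->-5; result 0 (same value as before).
  d31: checked — values it read are unchanged (d28 unchanged); reused cached 0 without running.
  d33: checked — values it read are unchanged (d30 unchanged, d31 unchanged); reused cached 0 without running.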